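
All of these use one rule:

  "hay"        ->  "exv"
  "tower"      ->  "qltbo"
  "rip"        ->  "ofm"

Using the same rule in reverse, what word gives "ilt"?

low

Compare letters: h→e is +23, a→x is +23, y→v is +23 — a constant shift. This is a Caesar cipher with shift 23.
Reversing it on ilt: i−23=l, l−23=o, t−23=w.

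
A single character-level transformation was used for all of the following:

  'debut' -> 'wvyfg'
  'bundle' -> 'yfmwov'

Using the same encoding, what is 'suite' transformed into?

hfrgv

Letters are reflected about the middle of the alphabet (position → 25−position): Atbash.
Applying it to suite: s↔h, u↔f, i↔r, t↔g, e↔v.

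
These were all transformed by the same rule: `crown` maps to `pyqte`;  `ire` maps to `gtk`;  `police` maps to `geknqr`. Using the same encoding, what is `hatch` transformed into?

jevcj

The output letters match the input read backwards, each shifted +2: crown reversed is nworc. Read the word backwards and shift each letter +2.
On hatch: reverse → hctah; then shift: h+2=j, c+2=e, t+2=v, a+2=c, h+2=j.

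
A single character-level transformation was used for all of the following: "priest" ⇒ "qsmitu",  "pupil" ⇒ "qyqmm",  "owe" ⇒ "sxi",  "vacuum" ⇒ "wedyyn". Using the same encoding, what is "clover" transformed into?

The shift depends on letter class: consonant p→q is +1, but vowel i→m is +4. Vowels shift forward by 4 and consonants shift forward by 1.
For clover: c(cons)+1=d, l(cons)+1=m, o(vowel)+4=s, v(cons)+1=w, e(vowel)+4=i, r(cons)+1=s.

dmswis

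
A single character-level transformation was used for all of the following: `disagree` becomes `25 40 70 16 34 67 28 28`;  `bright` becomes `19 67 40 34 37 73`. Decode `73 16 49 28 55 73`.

talent

d(#4)→25 and i(#9)→40: differences scale by 3, so n = 3·pos + 13. With a=1..z=26, the number is 3·pos + 13.
Reversing it on 73 16 49 28 55 73: 73→(73−13)÷3=20=t, 16→(16−13)÷3=1=a, 49→(49−13)÷3=12=l, 28→(28−13)÷3=5=e, 55→(55−13)÷3=14=n, 73→(73−13)÷3=20=t.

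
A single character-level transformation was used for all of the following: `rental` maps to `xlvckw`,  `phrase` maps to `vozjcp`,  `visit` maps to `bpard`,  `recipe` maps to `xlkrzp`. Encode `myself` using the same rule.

sfanvq

In rental: r→x is +6, e→l is +7, n→v is +8, t→c is +9 — the shift increases by 1 each position. Letter i (0-indexed) is shifted by i+6, so successive shifts are 6, 7, 8, ….
For myself: m+6=s, y+7=f, s+8=a, e+9=n, l+10=v, f+11=q.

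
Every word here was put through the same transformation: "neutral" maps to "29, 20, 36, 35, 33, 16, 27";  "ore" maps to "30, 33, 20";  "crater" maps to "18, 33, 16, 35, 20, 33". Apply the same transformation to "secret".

34, 20, 18, 33, 20, 35

n is letter #14 and maps to 29: an offset of 15. Letters become their 1-based position plus 15 (so a→16, b→17, …).
On secret: s=19→34, e=5→20, c=3→18, r=18→33, e=5→20, t=20→35.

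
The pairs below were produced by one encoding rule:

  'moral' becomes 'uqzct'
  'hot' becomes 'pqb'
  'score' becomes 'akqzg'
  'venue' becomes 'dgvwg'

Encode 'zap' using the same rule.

hcx

The shift depends on letter class: consonant m→u is +8, but vowel o→q is +2. Vowels shift forward by 2 and consonants shift forward by 8.
On zap: z(cons)+8=h, a(vowel)+2=c, p(cons)+8=x.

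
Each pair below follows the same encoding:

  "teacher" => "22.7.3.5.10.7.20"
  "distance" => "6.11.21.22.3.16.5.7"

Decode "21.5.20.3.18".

t is letter #20 and maps to 22: an offset of 2. Letters become their 1-based position plus 2 (so a→3, b→4, …).
Undoing it on 21.5.20.3.18: 21→(21−2)÷1=19=s, 5→(5−2)÷1=3=c, 20→(20−2)÷1=18=r, 3→(3−2)÷1=1=a, 18→(18−2)÷1=16=p.

scrap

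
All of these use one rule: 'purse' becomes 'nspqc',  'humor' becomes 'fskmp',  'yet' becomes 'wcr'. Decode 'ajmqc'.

This is a Caesar cipher with shift 24.
Decoding ajmqc: a−24=c, j−24=l, m−24=o, q−24=s, c−24=e.

close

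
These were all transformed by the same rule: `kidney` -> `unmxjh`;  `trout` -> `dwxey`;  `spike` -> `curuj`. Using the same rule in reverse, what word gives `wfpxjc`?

magnet

Shifts by position in kidney: pos 0: k→u (+10), pos 1: i→n (+5), pos 2: d→m (+9), pos 3: n→x (+10), pos 4: e→j (+5), pos 5: y→h (+9) — repeating every 3. It's a Vigenère-style cipher with numeric key [10,5,9]: position i shifts by key[i mod 3].
Reversing it on wfpxjc: w−10=m, f−5=a, p−9=g, x−10=n, j−5=e, c−9=t.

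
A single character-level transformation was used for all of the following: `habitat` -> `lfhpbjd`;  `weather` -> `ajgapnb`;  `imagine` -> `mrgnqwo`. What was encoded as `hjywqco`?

despite

In habitat: h→l is +4, a→f is +5, b→h is +6, i→p is +7 — the shift increases by 1 each position. Letter i (0-indexed) is shifted by i+4, so successive shifts are 4, 5, 6, ….
Reversing it on hjywqco: h−4=d, j−5=e, y−6=s, w−7=p, q−8=i, c−9=t, o−10=e.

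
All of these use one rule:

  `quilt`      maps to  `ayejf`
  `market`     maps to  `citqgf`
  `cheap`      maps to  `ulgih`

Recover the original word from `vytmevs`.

This is an affine cipher: with a=0,…,z=25, each position x becomes (19x+8) mod 26.
Reversing it on vytmevs: v(21)→11·(21−8)≡13=n; y(24)→11·(24−8)≡20=u; t(19)→11·(19−8)≡17=r; m(12)→11·(12−8)≡18=s; e(4)→11·(4−8)≡8=i; v(21)→11·(21−8)≡13=n; s(18)→11·(18−8)≡6=g (all mod 26).

nursing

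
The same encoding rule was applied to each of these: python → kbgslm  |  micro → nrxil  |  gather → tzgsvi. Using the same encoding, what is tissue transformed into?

Each pair mirrors across the alphabet (p↔k, y↔b, t↔g): positions sum to 25. Each letter is replaced by its mirror in the alphabet: a↔z, b↔y, c↔x, and so on (the Atbash cipher).
On tissue: t↔g, i↔r, s↔h, s↔h, u↔f, e↔v.

grhhfv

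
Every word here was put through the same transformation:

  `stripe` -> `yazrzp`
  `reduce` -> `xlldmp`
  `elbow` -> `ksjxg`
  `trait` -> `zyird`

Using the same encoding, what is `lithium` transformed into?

rpbqsfy

In stripe: s→y is +6, t→a is +7, r→z is +8, i→r is +9 — the shift increases by 1 each position. Letter i (0-indexed) is shifted by i+6, so successive shifts are 6, 7, 8, ….
For lithium: l+6=r, i+7=p, t+8=b, h+9=q, i+10=s, u+11=f, m+12=y.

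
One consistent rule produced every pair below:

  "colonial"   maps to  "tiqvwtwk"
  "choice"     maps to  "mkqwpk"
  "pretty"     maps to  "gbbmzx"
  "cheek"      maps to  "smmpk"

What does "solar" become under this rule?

zitwa

The word is reversed, then every letter is shifted forward by 8.
For solar: reverse → ralos; then shift: r+8=z, a+8=i, l+8=t, o+8=w, s+8=a.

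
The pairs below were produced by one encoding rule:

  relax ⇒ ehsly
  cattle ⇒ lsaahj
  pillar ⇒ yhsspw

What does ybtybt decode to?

The output letters match the input read backwards, each shifted +7: relax reversed is xaler. Read the word backwards and shift each letter +7.
Undoing it on ybtybt: shift back: y−7=r, b−7=u, t−7=m, y−7=r, b−7=u, t−7=m → rumrum; then reverse → murmur.

murmur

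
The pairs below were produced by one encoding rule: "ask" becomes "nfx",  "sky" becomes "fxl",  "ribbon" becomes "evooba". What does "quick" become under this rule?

Compare letters: a→n is +13, s→f is +13, k→x is +13 — a constant shift. Every letter moves 13 places later in the alphabet, wrapping around z→a.
On quick: q+13=d, u+13=h, i+13=v, c+13=p, k+13=x.

dhvpx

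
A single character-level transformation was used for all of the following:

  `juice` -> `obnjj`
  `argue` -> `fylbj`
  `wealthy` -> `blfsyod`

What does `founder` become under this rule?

kvzuilw

The shifts repeat in a cycle of length 2: positions 0,1,… shift by +5, +7, then the pattern repeats.
On founder: f+5=k, o+7=v, u+5=z, n+7=u, d+5=i, e+7=l, r+5=w.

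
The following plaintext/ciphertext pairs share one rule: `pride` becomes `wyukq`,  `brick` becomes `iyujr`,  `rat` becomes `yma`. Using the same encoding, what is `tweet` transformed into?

adqqa

The shift depends on letter class: consonant p→w is +7, but vowel i→u is +12. Vowels shift forward by 12 and consonants shift forward by 7.
On tweet: t(cons)+7=a, w(cons)+7=d, e(vowel)+12=q, e(vowel)+12=q, t(cons)+7=a.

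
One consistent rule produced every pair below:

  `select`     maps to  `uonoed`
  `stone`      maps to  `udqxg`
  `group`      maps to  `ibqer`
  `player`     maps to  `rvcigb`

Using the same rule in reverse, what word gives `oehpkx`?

muffin

Shifts by position in select: pos 0: s→u (+2), pos 1: e→o (+10), pos 2: l→n (+2), pos 3: e→o (+10) — repeating every 2. A repeating key of period 2 is used — shifts +2, +10 over and over.
Undoing it on oehpkx: o−2=m, e−10=u, h−2=f, p−10=f, k−2=i, x−10=n.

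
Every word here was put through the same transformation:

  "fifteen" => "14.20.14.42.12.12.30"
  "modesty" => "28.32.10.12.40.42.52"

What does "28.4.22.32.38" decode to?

major

f(#6)→14 and i(#9)→20: differences scale by 2, so n = 2·pos + 2. Each letter becomes 2×(its alphabet position, a=1..z=26) + 2.
Undoing it on 28.4.22.32.38: 28→(28−2)÷2=13=m, 4→(4−2)÷2=1=a, 22→(22−2)÷2=10=j, 32→(32−2)÷2=15=o, 38→(38−2)÷2=18=r.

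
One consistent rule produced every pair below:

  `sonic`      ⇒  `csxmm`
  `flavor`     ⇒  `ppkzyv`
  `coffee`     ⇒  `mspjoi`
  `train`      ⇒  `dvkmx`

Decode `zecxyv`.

Shifts by position in sonic: pos 0: s→c (+10), pos 1: o→s (+4), pos 2: n→x (+10), pos 3: i→m (+4) — repeating every 2. The shifts repeat in a cycle of length 2: positions 0,1,… shift by +10, +4, then the pattern repeats.
Reversing it on zecxyv: z−10=p, e−4=a, c−10=s, x−4=t, y−10=o, v−4=r.

pastor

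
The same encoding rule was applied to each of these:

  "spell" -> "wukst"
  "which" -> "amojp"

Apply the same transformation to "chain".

Letter i (0-indexed) is shifted by i+4, so successive shifts are 4, 5, 6, ….
On chain: c+4=g, h+5=m, a+6=g, i+7=p, n+8=v.

gmgpv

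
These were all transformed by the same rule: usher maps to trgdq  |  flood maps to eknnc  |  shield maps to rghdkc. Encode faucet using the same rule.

Compare letters: u→t is +25, s→r is +25, h→g is +25 — a constant shift. It's a constant shift of +25 (ROT25).
Applying it to faucet: f+25=e, a+25=z, u+25=t, c+25=b, e+25=d, t+25=s.

eztbds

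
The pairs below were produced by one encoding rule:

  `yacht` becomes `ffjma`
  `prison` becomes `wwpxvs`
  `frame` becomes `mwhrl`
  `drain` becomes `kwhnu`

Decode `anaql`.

Shifts by position in yacht: pos 0: y→f (+7), pos 1: a→f (+5), pos 2: c→j (+7), pos 3: h→m (+5) — repeating every 2. A repeating key of period 2 is used — shifts +7, +5 over and over.
Undoing it on anaql: a−7=t, n−5=i, a−7=t, q−5=l, l−7=e.

title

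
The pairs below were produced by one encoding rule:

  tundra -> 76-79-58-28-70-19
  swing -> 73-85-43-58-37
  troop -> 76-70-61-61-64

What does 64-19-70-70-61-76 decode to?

parrot

t(#20)→76 and u(#21)→79: differences scale by 3, so n = 3·pos + 16. With a=1..z=26, the number is 3·pos + 16.
Decoding 64-19-70-70-61-76: 64→(64−16)÷3=16=p, 19→(19−16)÷3=1=a, 70→(70−16)÷3=18=r, 70→(70−16)÷3=18=r, 61→(61−16)÷3=15=o, 76→(76−16)÷3=20=t.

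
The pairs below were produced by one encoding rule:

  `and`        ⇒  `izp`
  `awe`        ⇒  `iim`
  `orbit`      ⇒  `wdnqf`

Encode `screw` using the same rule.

Vowels shift forward by 8 and consonants shift forward by 12.
On screw: s(cons)+12=e, c(cons)+12=o, r(cons)+12=d, e(vowel)+8=m, w(cons)+12=i.

eodmi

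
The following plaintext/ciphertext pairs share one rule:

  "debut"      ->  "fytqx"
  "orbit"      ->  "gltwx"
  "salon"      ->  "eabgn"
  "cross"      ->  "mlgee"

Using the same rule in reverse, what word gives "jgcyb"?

d(3)→f(5) and e(4)→y(24) fit y≡19x+0 (mod 26); the inverse of 19 mod 26 is 11. Each letter's alphabet position (a=0..z=25) is mapped through 19·x+0 mod 26 — an affine cipher.
Reversing it on jgcyb: j(9)→11·(9−0)≡21=v; g(6)→11·(6−0)≡14=o; c(2)→11·(2−0)≡22=w; y(24)→11·(24−0)≡4=e; b(1)→11·(1−0)≡11=l (all mod 26).

vowel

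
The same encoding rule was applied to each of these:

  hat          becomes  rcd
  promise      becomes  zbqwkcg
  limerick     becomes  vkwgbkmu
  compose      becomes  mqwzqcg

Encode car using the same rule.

mcb

The rule splits by letter class: vowels +2, consonants +10.
On car: c(cons)+10=m, a(vowel)+2=c, r(cons)+10=b.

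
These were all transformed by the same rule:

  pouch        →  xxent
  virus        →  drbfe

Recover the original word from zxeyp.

round

In pouch: p→x is +8, o→x is +9, u→e is +10, c→n is +11 — the shift increases by 1 each position. Each letter shifts forward by (position + 8), i.e. 8, 9, 10, … — the shift grows by one for each successive letter.
Undoing it on zxeyp: z−8=r, x−9=o, e−10=u, y−11=n, p−12=d.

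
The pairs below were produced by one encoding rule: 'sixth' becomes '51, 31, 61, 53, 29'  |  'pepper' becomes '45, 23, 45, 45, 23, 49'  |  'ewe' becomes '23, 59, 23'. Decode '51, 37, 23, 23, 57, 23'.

s(#19)→51 and i(#9)→31: differences scale by 2, so n = 2·pos + 13. The formula is n = 2×(alphabet index, a=1) + 13.
Reversing it on 51, 37, 23, 23, 57, 23: 51→(51−13)÷2=19=s, 37→(37−13)÷2=12=l, 23→(23−13)÷2=5=e, 23→(23−13)÷2=5=e, 57→(57−13)÷2=22=v, 23→(23−13)÷2=5=e.

sleeve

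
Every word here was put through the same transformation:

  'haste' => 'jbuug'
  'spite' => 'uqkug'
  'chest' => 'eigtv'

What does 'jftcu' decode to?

Shifts by position in haste: pos 0: h→j (+2), pos 1: a→b (+1), pos 2: s→u (+2), pos 3: t→u (+1) — repeating every 2. The shifts repeat in a cycle of length 2: positions 0,1,… shift by +2, +1, then the pattern repeats.
Undoing it on jftcu: j−2=h, f−1=e, t−2=r, c−1=b, u−2=s.

herbs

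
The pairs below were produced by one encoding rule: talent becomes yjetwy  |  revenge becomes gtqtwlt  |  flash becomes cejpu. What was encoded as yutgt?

there

t(19)→y(24) and a(0)→j(9) fit y≡9x+9 (mod 26); the inverse of 9 mod 26 is 3. This is an affine cipher: with a=0,…,z=25, each position x becomes (9x+9) mod 26.
Decoding yutgt: y(24)→3·(24−9)≡19=t; u(20)→3·(20−9)≡7=h; t(19)→3·(19−9)≡4=e; g(6)→3·(6−9)≡17=r; t(19)→3·(19−9)≡4=e (all mod 26).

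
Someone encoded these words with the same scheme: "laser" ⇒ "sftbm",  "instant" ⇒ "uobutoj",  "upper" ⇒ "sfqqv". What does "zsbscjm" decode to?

library

The output letters match the input read backwards, each shifted +1: laser reversed is resal. Two steps: reverse the string, then apply a Caesar shift of +1.
Undoing it on zsbscjm: shift back: z−1=y, s−1=r, b−1=a, s−1=r, c−1=b, j−1=i, m−1=l → yrarbil; then reverse → library.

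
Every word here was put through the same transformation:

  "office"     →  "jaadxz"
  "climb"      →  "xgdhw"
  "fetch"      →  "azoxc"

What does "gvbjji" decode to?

It's a constant shift of +21 (ROT21).
Undoing it on gvbjji: g−21=l, v−21=a, b−21=g, j−21=o, j−21=o, i−21=n.

lagoon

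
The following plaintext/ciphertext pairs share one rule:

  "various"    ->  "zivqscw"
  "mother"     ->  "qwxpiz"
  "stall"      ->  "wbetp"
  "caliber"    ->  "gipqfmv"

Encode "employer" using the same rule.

Shifts by position in various: pos 0: v→z (+4), pos 1: a→i (+8), pos 2: r→v (+4), pos 3: i→q (+8) — repeating every 2. The shifts repeat in a cycle of length 2: positions 0,1,… shift by +4, +8, then the pattern repeats.
On employer: e+4=i, m+8=u, p+4=t, l+8=t, o+4=s, y+8=g, e+4=i, r+8=z.

iuttsgiz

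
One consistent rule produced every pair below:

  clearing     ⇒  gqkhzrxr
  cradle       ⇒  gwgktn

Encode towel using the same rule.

In clearing: c→g is +4, l→q is +5, e→k is +6, a→h is +7 — the shift increases by 1 each position. Letter i (0-indexed) is shifted by i+4, so successive shifts are 4, 5, 6, ….
Applying it to towel: t+4=x, o+5=t, w+6=c, e+7=l, l+8=t.

xtclt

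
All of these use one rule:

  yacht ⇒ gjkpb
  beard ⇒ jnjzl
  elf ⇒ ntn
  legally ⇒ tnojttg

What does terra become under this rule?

The shift depends on letter class: consonant y→g is +8, but vowel a→j is +9. Two shifts are in play — +9 for a/e/i/o/u, +8 for every other letter.
For terra: t(cons)+8=b, e(vowel)+9=n, r(cons)+8=z, r(cons)+8=z, a(vowel)+9=j.

bnzzj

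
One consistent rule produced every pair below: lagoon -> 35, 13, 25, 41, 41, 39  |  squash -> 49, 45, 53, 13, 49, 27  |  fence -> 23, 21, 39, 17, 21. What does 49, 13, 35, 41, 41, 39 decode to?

The formula is n = 2×(alphabet index, a=1) + 11.
Decoding 49, 13, 35, 41, 41, 39: 49→(49−11)÷2=19=s, 13→(13−11)÷2=1=a, 35→(35−11)÷2=12=l, 41→(41−11)÷2=15=o, 41→(41−11)÷2=15=o, 39→(39−11)÷2=14=n.

saloon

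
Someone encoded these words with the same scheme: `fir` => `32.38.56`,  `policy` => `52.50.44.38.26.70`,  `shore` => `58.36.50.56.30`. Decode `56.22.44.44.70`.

rally

With a=1..z=26, the number is 2·pos + 20.
Decoding 56.22.44.44.70: 56→(56−20)÷2=18=r, 22→(22−20)÷2=1=a, 44→(44−20)÷2=12=l, 44→(44−20)÷2=12=l, 70→(70−20)÷2=25=y.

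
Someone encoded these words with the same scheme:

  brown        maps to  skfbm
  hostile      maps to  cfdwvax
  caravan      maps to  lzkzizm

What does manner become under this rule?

tzmmxk

This is an affine cipher: with a=0,…,z=25, each position x becomes (19x+25) mod 26.
On manner: m(12)→19·12+25≡19=t; a(0)→19·0+25≡25=z; n(13)→19·13+25≡12=m; n(13)→19·13+25≡12=m; e(4)→19·4+25≡23=x; r(17)→19·17+25≡10=k (all mod 26).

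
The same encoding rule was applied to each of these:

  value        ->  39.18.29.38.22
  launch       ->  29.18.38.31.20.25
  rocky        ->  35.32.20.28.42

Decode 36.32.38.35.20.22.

source

v is letter #22 and maps to 39: an offset of 17. Each letter is replaced by its alphabet position (a=1..z=26) + 17.
Undoing it on 36.32.38.35.20.22: 36→(36−17)÷1=19=s, 32→(32−17)÷1=15=o, 38→(38−17)÷1=21=u, 35→(35−17)÷1=18=r, 20→(20−17)÷1=3=c, 22→(22−17)÷1=5=e.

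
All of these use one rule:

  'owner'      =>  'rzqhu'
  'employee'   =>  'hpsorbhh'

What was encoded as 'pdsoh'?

Compare letters: o→r is +3, w→z is +3, n→q is +3 — a constant shift. Each letter is shifted forward by 3 in the alphabet (a Caesar shift of +3).
Reversing it on pdsoh: p−3=m, d−3=a, s−3=p, o−3=l, h−3=e.

maple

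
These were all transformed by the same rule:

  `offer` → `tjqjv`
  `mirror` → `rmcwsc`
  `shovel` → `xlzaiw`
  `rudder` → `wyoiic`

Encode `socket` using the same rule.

xsnpie

Shifts by position in offer: pos 0: o→t (+5), pos 1: f→j (+4), pos 2: f→q (+11), pos 3: e→j (+5), pos 4: r→v (+4) — repeating every 3. A repeating key of period 3 is used — shifts +5, +4, +11 over and over.
For socket: s+5=x, o+4=s, c+11=n, k+5=p, e+4=i, t+11=e.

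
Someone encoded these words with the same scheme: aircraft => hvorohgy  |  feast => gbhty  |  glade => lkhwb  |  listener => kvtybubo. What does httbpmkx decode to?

assembly

Treating letters as 0–25, the rule is x ↦ 5x + 7 (mod 26).
Undoing it on httbpmkx: h(7)→21·(7−7)≡0=a; t(19)→21·(19−7)≡18=s; t(19)→21·(19−7)≡18=s; b(1)→21·(1−7)≡4=e; p(15)→21·(15−7)≡12=m; m(12)→21·(12−7)≡1=b; k(10)→21·(10−7)≡11=l; x(23)→21·(23−7)≡24=y (all mod 26).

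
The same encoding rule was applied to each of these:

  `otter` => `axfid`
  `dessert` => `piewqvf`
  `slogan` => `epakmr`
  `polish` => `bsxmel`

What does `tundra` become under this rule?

fyzhde

Shifts by position in otter: pos 0: o→a (+12), pos 1: t→x (+4), pos 2: t→f (+12), pos 3: e→i (+4) — repeating every 2. It's a Vigenère-style cipher with numeric key [12,4]: position i shifts by key[i mod 2].
For tundra: t+12=f, u+4=y, n+12=z, d+4=h, r+12=d, a+4=e.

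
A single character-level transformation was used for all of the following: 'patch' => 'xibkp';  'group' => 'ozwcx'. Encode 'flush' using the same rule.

Compare letters: p→x is +8, a→i is +8, t→b is +8 — a constant shift. It's a constant shift of +8 (ROT8).
On flush: f+8=n, l+8=t, u+8=c, s+8=a, h+8=p.

ntcap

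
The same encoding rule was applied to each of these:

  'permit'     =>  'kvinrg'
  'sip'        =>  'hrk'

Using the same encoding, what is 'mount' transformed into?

nlfmg

This is the alphabet-reversal cipher (Atbash): a becomes z, b becomes y, etc.
Applying it to mount: m↔n, o↔l, u↔f, n↔m, t↔g.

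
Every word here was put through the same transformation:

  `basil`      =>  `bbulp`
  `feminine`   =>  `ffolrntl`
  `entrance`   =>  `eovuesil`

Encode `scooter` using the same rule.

sdqrxjx

In basil: b→b is +0, a→b is +1, s→u is +2, i→l is +3 — the shift increases by 1 each position. The shift increases by 1 at each position, starting from +0: 0, 1, 2, ….
Applying it to scooter: s+0=s, c+1=d, o+2=q, o+3=r, t+4=x, e+5=j, r+6=x.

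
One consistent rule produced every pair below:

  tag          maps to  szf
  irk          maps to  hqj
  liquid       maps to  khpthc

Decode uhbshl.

victim

Compare letters: t→s is +25, a→z is +25, g→f is +25 — a constant shift. It's a constant shift of +25 (ROT25).
Reversing it on uhbshl: u−25=v, h−25=i, b−25=c, s−25=t, h−25=i, l−25=m.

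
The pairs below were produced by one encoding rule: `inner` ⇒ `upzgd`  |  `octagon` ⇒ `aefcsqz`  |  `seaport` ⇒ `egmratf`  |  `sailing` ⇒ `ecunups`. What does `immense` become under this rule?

uoygzuq

Shifts by position in inner: pos 0: i→u (+12), pos 1: n→p (+2), pos 2: n→z (+12), pos 3: e→g (+2) — repeating every 2. A repeating key of period 2 is used — shifts +12, +2 over and over.
For immense: i+12=u, m+2=o, m+12=y, e+2=g, n+12=z, s+2=u, e+12=q.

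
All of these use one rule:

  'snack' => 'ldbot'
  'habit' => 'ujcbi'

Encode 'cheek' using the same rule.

lffid

The output letters match the input read backwards, each shifted +1: snack reversed is kcans. Read the word backwards and shift each letter +1.
Applying it to cheek: reverse → keehc; then shift: k+1=l, e+1=f, e+1=f, h+1=i, c+1=d.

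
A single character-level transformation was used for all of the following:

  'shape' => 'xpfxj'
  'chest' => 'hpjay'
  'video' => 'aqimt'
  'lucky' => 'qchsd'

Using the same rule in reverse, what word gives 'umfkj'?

Shifts by position in shape: pos 0: s→x (+5), pos 1: h→p (+8), pos 2: a→f (+5), pos 3: p→x (+8) — repeating every 2. A repeating key of period 2 is used — shifts +5, +8 over and over.
Undoing it on umfkj: u−5=p, m−8=e, f−5=a, k−8=c, j−5=e.

peace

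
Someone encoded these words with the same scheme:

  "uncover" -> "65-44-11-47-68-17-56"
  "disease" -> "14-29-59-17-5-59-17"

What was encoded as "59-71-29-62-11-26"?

Each letter becomes 3×(its alphabet position, a=1..z=26) + 2.
Decoding 59-71-29-62-11-26: 59→(59−2)÷3=19=s, 71→(71−2)÷3=23=w, 29→(29−2)÷3=9=i, 62→(62−2)÷3=20=t, 11→(11−2)÷3=3=c, 26→(26−2)÷3=8=h.

switch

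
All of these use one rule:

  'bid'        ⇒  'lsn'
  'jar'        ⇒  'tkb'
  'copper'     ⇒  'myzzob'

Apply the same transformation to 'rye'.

bio

Compare letters: b→l is +10, i→s is +10, d→n is +10 — a constant shift. Every letter moves 10 places later in the alphabet, wrapping around z→a.
For rye: r+10=b, y+10=i, e+10=o.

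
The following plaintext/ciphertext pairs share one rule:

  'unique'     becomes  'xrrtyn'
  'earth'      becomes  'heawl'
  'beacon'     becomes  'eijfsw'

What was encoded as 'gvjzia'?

Shifts by position in unique: pos 0: u→x (+3), pos 1: n→r (+4), pos 2: i→r (+9), pos 3: q→t (+3), pos 4: u→y (+4), pos 5: e→n (+9) — repeating every 3. It's a Vigenère-style cipher with numeric key [3,4,9]: position i shifts by key[i mod 3].
Decoding gvjzia: g−3=d, v−4=r, j−9=a, z−3=w, i−4=e, a−9=r.

drawer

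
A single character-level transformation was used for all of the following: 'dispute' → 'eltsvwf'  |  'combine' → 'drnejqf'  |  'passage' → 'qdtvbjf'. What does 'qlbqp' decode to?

piano

Shifts by position in dispute: pos 0: d→e (+1), pos 1: i→l (+3), pos 2: s→t (+1), pos 3: p→s (+3) — repeating every 2. A repeating key of period 2 is used — shifts +1, +3 over and over.
Reversing it on qlbqp: q−1=p, l−3=i, b−1=a, q−3=n, p−1=o.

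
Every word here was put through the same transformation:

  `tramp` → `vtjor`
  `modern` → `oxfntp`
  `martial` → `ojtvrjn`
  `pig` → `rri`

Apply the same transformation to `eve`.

nxn

The shift depends on letter class: consonant t→v is +2, but vowel a→j is +9. Vowels shift forward by 9 and consonants shift forward by 2.
On eve: e(vowel)+9=n, v(cons)+2=x, e(vowel)+9=n.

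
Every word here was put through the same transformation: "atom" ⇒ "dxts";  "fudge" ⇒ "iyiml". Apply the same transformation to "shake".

In atom: a→d is +3, t→x is +4, o→t is +5, m→s is +6 — the shift increases by 1 each position. The shift increases by 1 at each position, starting from +3: 3, 4, 5, ….
Applying it to shake: s+3=v, h+4=l, a+5=f, k+6=q, e+7=l.

vlfql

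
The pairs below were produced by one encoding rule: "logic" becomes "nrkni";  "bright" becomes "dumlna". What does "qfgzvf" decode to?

occupy

In logic: l→n is +2, o→r is +3, g→k is +4, i→n is +5 — the shift increases by 1 each position. Letter i (0-indexed) is shifted by i+2, so successive shifts are 2, 3, 4, ….
Reversing it on qfgzvf: q−2=o, f−3=c, g−4=c, z−5=u, v−6=p, f−7=y.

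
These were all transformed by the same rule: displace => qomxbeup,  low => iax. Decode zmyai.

Read the word backwards and shift each letter +12.
Reversing it on zmyai: shift back: z−12=n, m−12=a, y−12=m, a−12=o, i−12=w → namow; then reverse → woman.

woman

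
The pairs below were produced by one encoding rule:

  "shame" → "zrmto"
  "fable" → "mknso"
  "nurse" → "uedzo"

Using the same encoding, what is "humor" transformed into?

The shifts repeat in a cycle of length 3: positions 0,1,… shift by +7, +10, +12, then the pattern repeats.
Applying it to humor: h+7=o, u+10=e, m+12=y, o+7=v, r+10=b.

oeyvb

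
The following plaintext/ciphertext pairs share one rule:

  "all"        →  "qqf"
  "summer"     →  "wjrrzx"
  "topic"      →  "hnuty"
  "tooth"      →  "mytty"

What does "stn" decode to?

Two steps: reverse the string, then apply a Caesar shift of +5.
Decoding stn: shift back: s−5=n, t−5=o, n−5=i → noi; then reverse → ion.

ion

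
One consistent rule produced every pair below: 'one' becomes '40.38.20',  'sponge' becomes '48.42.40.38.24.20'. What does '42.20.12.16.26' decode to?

peach

o(#15)→40 and n(#14)→38: differences scale by 2, so n = 2·pos + 10. Each letter becomes 2×(its alphabet position, a=1..z=26) + 10.
Reversing it on 42.20.12.16.26: 42→(42−10)÷2=16=p, 20→(20−10)÷2=5=e, 12→(12−10)÷2=1=a, 16→(16−10)÷2=3=c, 26→(26−10)÷2=8=h.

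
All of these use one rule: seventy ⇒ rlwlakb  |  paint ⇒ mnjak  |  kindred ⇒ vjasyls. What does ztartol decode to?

Each letter's alphabet position (a=0..z=25) is mapped through 19·x+13 mod 26 — an affine cipher.
Decoding ztartol: z(25)→11·(25−13)≡2=c; t(19)→11·(19−13)≡14=o; a(0)→11·(0−13)≡13=n; r(17)→11·(17−13)≡18=s; t(19)→11·(19−13)≡14=o; o(14)→11·(14−13)≡11=l; l(11)→11·(11−13)≡4=e (all mod 26).

console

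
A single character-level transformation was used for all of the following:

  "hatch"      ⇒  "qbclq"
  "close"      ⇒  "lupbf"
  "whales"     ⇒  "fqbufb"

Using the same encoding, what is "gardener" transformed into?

pbamfwfa

The rule splits by letter class: vowels +1, consonants +9.
On gardener: g(cons)+9=p, a(vowel)+1=b, r(cons)+9=a, d(cons)+9=m, e(vowel)+1=f, n(cons)+9=w, e(vowel)+1=f, r(cons)+9=a.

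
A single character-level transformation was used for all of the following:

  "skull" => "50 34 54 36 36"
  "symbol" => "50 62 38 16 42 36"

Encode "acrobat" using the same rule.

s(#19)→50 and k(#11)→34: differences scale by 2, so n = 2·pos + 12. With a=1..z=26, the number is 2·pos + 12.
On acrobat: a=1→14, c=3→18, r=18→48, o=15→42, b=2→16, a=1→14, t=20→52.

14 18 48 42 16 14 52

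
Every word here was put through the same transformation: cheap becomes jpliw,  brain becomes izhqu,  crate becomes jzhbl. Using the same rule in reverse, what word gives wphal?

Shifts by position in cheap: pos 0: c→j (+7), pos 1: h→p (+8), pos 2: e→l (+7), pos 3: a→i (+8) — repeating every 2. The shifts repeat in a cycle of length 2: positions 0,1,… shift by +7, +8, then the pattern repeats.
Reversing it on wphal: w−7=p, p−8=h, h−7=a, a−8=s, l−7=e.

phase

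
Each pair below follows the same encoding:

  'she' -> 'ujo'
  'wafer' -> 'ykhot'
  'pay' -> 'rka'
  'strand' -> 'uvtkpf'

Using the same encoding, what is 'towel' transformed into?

The shift depends on letter class: consonant s→u is +2, but vowel e→o is +10. The rule splits by letter class: vowels +10, consonants +2.
Applying it to towel: t(cons)+2=v, o(vowel)+10=y, w(cons)+2=y, e(vowel)+10=o, l(cons)+2=n.

vyyon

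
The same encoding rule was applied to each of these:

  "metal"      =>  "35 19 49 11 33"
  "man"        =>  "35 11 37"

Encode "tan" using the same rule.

49 11 37

Each letter becomes 2×(its alphabet position, a=1..z=26) + 9.
On tan: t=20→49, a=1→11, n=14→37.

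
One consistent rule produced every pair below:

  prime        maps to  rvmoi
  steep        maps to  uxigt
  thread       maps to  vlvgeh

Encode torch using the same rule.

vsvel

Shifts by position in prime: pos 0: p→r (+2), pos 1: r→v (+4), pos 2: i→m (+4), pos 3: m→o (+2), pos 4: e→i (+4) — repeating every 3. It's a Vigenère-style cipher with numeric key [2,4,4]: position i shifts by key[i mod 3].
For torch: t+2=v, o+4=s, r+4=v, c+2=e, h+4=l.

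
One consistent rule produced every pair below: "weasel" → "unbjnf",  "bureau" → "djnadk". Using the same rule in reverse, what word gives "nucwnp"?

Read the word backwards and shift each letter +9.
Undoing it on nucwnp: shift back: n−9=e, u−9=l, c−9=t, w−9=n, n−9=e, p−9=g → eltneg; then reverse → gentle.

gentle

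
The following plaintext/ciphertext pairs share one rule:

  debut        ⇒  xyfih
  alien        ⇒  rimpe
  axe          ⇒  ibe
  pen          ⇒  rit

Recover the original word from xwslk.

The output letters match the input read backwards, each shifted +4: debut reversed is tubed. Read the word backwards and shift each letter +4.
Decoding xwslk: shift back: x−4=t, w−4=s, s−4=o, l−4=h, k−4=g → tsohg; then reverse → ghost.

ghost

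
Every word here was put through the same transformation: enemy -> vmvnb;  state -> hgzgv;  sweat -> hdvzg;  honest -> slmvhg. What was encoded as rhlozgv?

isolate

e(4)→v(21) and n(13)→m(12) fit y≡25x+25 (mod 26); the inverse of 25 mod 26 is 25. Each letter's alphabet position (a=0..z=25) is mapped through 25·x+25 mod 26 — an affine cipher.
Decoding rhlozgv: r(17)→25·(17−25)≡8=i; h(7)→25·(7−25)≡18=s; l(11)→25·(11−25)≡14=o; o(14)→25·(14−25)≡11=l; z(25)→25·(25−25)≡0=a; g(6)→25·(6−25)≡19=t; v(21)→25·(21−25)≡4=e (all mod 26).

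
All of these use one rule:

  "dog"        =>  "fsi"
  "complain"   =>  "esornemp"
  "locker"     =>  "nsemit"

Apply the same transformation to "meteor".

oivist

The shift depends on letter class: consonant d→f is +2, but vowel o→s is +4. Vowels shift forward by 4 and consonants shift forward by 2.
Applying it to meteor: m(cons)+2=o, e(vowel)+4=i, t(cons)+2=v, e(vowel)+4=i, o(vowel)+4=s, r(cons)+2=t.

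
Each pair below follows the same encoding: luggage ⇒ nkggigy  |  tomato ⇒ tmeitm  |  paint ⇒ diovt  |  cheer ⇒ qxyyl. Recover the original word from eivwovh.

mankind

l(11)→n(13) and u(20)→k(10) fit y≡17x+8 (mod 26); the inverse of 17 mod 26 is 23. This is an affine cipher: with a=0,…,z=25, each position x becomes (17x+8) mod 26.
Reversing it on eivwovh: e(4)→23·(4−8)≡12=m; i(8)→23·(8−8)≡0=a; v(21)→23·(21−8)≡13=n; w(22)→23·(22−8)≡10=k; o(14)→23·(14−8)≡8=i; v(21)→23·(21−8)≡13=n; h(7)→23·(7−8)≡3=d (all mod 26).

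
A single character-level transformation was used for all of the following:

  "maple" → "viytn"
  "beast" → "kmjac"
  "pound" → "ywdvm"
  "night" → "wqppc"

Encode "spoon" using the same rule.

bxxww

Shifts by position in maple: pos 0: m→v (+9), pos 1: a→i (+8), pos 2: p→y (+9), pos 3: l→t (+8) — repeating every 2. The shifts repeat in a cycle of length 2: positions 0,1,… shift by +9, +8, then the pattern repeats.
For spoon: s+9=b, p+8=x, o+9=x, o+8=w, n+9=w.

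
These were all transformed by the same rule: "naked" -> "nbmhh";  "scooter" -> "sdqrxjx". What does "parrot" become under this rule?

pbtusy

In naked: n→n is +0, a→b is +1, k→m is +2, e→h is +3 — the shift increases by 1 each position. Each letter shifts forward by its position index (0, 1, 2, …) — the shift grows by one for each successive letter.
Applying it to parrot: p+0=p, a+1=b, r+2=t, r+3=u, o+4=s, t+5=y.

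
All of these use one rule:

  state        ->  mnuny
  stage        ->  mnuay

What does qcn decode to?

Compare letters: s→m is +20, t→n is +20, a→u is +20 — a constant shift. This is a Caesar cipher with shift 20.
Decoding qcn: q−20=w, c−20=i, n−20=t.

wit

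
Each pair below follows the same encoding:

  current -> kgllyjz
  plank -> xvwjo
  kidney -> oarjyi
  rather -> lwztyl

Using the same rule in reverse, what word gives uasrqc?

wisdom

Treating letters as 0–25, the rule is x ↦ 7x + 22 (mod 26).
Undoing it on uasrqc: u(20)→15·(20−22)≡22=w; a(0)→15·(0−22)≡8=i; s(18)→15·(18−22)≡18=s; r(17)→15·(17−22)≡3=d; q(16)→15·(16−22)≡14=o; c(2)→15·(2−22)≡12=m (all mod 26).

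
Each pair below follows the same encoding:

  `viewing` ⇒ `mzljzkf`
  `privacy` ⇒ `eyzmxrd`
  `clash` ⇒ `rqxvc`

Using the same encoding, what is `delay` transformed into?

v(21)→m(12) and i(8)→z(25) fit y≡23x+23 (mod 26); the inverse of 23 mod 26 is 17. This is an affine cipher: with a=0,…,z=25, each position x becomes (23x+23) mod 26.
Applying it to delay: d(3)→23·3+23≡14=o; e(4)→23·4+23≡11=l; l(11)→23·11+23≡16=q; a(0)→23·0+23≡23=x; y(24)→23·24+23≡3=d (all mod 26).

olqxd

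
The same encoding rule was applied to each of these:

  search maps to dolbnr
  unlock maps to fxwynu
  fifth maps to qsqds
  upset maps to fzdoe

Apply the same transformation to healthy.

It's a Vigenère-style cipher with numeric key [11,10]: position i shifts by key[i mod 2].
Applying it to healthy: h+11=s, e+10=o, a+11=l, l+10=v, t+11=e, h+10=r, y+11=j.

solverj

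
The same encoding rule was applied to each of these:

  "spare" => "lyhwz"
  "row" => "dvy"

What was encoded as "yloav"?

The output letters match the input read backwards, each shifted +7: spare reversed is eraps. Two steps: reverse the string, then apply a Caesar shift of +7.
Undoing it on yloav: shift back: y−7=r, l−7=e, o−7=h, a−7=t, v−7=o → rehto; then reverse → other.

other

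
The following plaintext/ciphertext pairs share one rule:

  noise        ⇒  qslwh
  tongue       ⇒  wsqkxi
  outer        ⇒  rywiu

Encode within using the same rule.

A repeating key of period 2 is used — shifts +3, +4 over and over.
Applying it to within: w+3=z, i+4=m, t+3=w, h+4=l, i+3=l, n+4=r.

zmwllr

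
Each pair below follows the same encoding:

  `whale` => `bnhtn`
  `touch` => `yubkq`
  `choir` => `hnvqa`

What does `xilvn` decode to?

In whale: w→b is +5, h→n is +6, a→h is +7, l→t is +8 — the shift increases by 1 each position. The shift increases by 1 at each position, starting from +5: 5, 6, 7, ….
Undoing it on xilvn: x−5=s, i−6=c, l−7=e, v−8=n, n−9=e.

scene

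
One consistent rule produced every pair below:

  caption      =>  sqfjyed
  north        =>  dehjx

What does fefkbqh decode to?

popular

This is a Caesar cipher with shift 16.
Reversing it on fefkbqh: f−16=p, e−16=o, f−16=p, k−16=u, b−16=l, q−16=a, h−16=r.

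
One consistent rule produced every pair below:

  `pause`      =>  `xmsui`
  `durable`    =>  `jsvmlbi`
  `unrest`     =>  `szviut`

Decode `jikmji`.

decade

p(15)→x(23) and a(0)→m(12) fit y≡25x+12 (mod 26); the inverse of 25 mod 26 is 25. This is an affine cipher: with a=0,…,z=25, each position x becomes (25x+12) mod 26.
Decoding jikmji: j(9)→25·(9−12)≡3=d; i(8)→25·(8−12)≡4=e; k(10)→25·(10−12)≡2=c; m(12)→25·(12−12)≡0=a; j(9)→25·(9−12)≡3=d; i(8)→25·(8−12)≡4=e (all mod 26).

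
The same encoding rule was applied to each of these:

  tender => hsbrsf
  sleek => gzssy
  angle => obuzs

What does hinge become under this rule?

Compare letters: t→h is +14, e→s is +14, n→b is +14 — a constant shift. This is a Caesar cipher with shift 14.
Applying it to hinge: h+14=v, i+14=w, n+14=b, g+14=u, e+14=s.

vwbus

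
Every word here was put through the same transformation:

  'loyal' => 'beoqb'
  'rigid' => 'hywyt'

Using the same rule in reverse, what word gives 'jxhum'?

Compare letters: l→b is +16, o→e is +16, y→o is +16 — a constant shift. Each letter is shifted forward by 16 in the alphabet (a Caesar shift of +16).
Undoing it on jxhum: j−16=t, x−16=h, h−16=r, u−16=e, m−16=w.

threw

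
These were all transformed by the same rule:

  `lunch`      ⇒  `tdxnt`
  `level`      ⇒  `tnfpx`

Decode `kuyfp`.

In lunch: l→t is +8, u→d is +9, n→x is +10, c→n is +11 — the shift increases by 1 each position. Letter i (0-indexed) is shifted by i+8, so successive shifts are 8, 9, 10, ….
Undoing it on kuyfp: k−8=c, u−9=l, y−10=o, f−11=u, p−12=d.

cloud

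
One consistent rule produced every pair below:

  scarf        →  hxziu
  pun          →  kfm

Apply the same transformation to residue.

Each pair mirrors across the alphabet (s↔h, c↔x, a↔z): positions sum to 25. This is the alphabet-reversal cipher (Atbash): a becomes z, b becomes y, etc.
Applying it to residue: r↔i, e↔v, s↔h, i↔r, d↔w, u↔f, e↔v.

ivhrwfv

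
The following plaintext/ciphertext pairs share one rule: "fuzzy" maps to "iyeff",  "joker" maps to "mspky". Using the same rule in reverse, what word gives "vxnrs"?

In fuzzy: f→i is +3, u→y is +4, z→e is +5, z→f is +6 — the shift increases by 1 each position. Each letter shifts forward by (position + 3), i.e. 3, 4, 5, … — the shift grows by one for each successive letter.
Decoding vxnrs: v−3=s, x−4=t, n−5=i, r−6=l, s−7=l.

still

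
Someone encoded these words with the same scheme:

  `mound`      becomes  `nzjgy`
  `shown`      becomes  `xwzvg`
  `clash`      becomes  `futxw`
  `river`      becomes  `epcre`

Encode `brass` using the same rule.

Treating letters as 0–25, the rule is x ↦ 19x + 19 (mod 26).
Applying it to brass: b(1)→19·1+19≡12=m; r(17)→19·17+19≡4=e; a(0)→19·0+19≡19=t; s(18)→19·18+19≡23=x; s(18)→19·18+19≡23=x (all mod 26).

metxx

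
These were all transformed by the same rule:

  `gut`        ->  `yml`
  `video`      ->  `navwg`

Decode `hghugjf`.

popcorn

Every letter moves 18 places later in the alphabet, wrapping around z→a.
Reversing it on hghugjf: h−18=p, g−18=o, h−18=p, u−18=c, g−18=o, j−18=r, f−18=n.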